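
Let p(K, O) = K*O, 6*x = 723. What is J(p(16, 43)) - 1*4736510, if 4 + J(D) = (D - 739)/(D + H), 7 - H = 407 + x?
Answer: -1586732292/335 ≈ -4.7365e+6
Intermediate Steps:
x = 241/2 (x = (⅙)*723 = 241/2 ≈ 120.50)
H = -1041/2 (H = 7 - (407 + 241/2) = 7 - 1*1055/2 = 7 - 1055/2 = -1041/2 ≈ -520.50)
J(D) = -4 + (-739 + D)/(-1041/2 + D) (J(D) = -4 + (D - 739)/(D - 1041/2) = -4 + (-739 + D)/(-1041/2 + D))
J(p(16, 43)) - 1*4736510 = 2*(1343 - 48*43)/(-1041 + 2*(16*43)) - 1*4736510 = 2*(1343 - 3*688)/(-1041 + 2*688) - 4736510 = 2*(1343 - 2064)/(-1041 + 1376) - 4736510 = 2*(-721)/335 - 4736510 = 2*(1/335)*(-721) - 4736510 = -1442/335 - 4736510 = -1586732292/335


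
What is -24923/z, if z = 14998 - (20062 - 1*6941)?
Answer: -24923/1877 ≈ -13.278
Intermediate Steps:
z = 1877 (z = 14998 - (20062 - 6941) = 14998 - 1*13121 = 14998 - 13121 = 1877)
-24923/z = -24923/1877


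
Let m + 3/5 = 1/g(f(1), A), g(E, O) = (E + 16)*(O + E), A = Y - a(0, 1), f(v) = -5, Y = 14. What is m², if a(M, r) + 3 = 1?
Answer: 128164/366025 ≈ 0.35015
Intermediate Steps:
a(M, r) = -2 (a(M, r) = -3 + 1 = -2)
A = 16 (A = 14 - 1*(-2) = 14 + 2 = 16)
g(E, O) = (16 + E)*(E + O)
m = -358/605 (m = -⅗ + 1/((-5)² + 16*(-5) + 16*16 - 5*16) = -⅗ + 1/(25 - 80 + 256 - 80) = -⅗ + 1/121 = -358/605 ≈ -0.59174)
m² = (-358/605)² = 128164/366025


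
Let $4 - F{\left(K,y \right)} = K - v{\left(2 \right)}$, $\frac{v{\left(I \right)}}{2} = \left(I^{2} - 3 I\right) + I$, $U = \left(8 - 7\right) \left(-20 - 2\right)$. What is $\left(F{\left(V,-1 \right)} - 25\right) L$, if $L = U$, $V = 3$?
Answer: $528$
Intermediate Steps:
$U = -22$ ($U = 1 \left(-22\right) = -22$)
$v{\left(I \right)} = - 4 I + 2 I^{2}$ ($v{\left(I \right)} = 2 \left(\left(I^{2} - 3 I\right) + I\right) = 2 \left(I^{2} - 2 I\right) = - 4 I + 2 I^{2}$)
$F{\left(K,y \right)} = 4 - K$ ($F{\left(K,y \right)} = 4 - \left(K - 2 \cdot 2 \left(-2 + 2\right)\right) = 4 - \left(K - 2 \cdot 2 \cdot 0\right) = 4 - \left(K - 0\right) = 4 - \left(K + 0\right) = 4 - K$)
$L = -22$
$\left(F{\left(V,-1 \right)} - 25\right) L = \left(\left(4 - 3\right) - 25\right) \left(-22\right) = \left(1 - 25\right) \left(-22\right) = \left(-24\right) \left(-22\right) = 528$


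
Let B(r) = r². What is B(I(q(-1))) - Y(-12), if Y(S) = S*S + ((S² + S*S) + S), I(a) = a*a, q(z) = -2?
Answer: -404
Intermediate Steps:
I(a) = a²
Y(S) = S + 3*S² (Y(S) = S² + ((S² + S²) + S) = S² + (2*S² + S) = S² + (S + 2*S²) = S + 3*S²)
B(I(q(-1))) - Y(-12) = ((-2)²)² - (-12)*(1 + 3*(-12)) = 4² - (-12)*(1 - 36) = 16 - (-12)*(-35) = 16 - 1*420 = 16 - 420 = -404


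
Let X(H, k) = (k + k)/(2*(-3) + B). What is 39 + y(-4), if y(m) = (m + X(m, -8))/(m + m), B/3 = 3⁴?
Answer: 18727/474 ≈ 39.508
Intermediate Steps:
B = 243 (B = 3*3⁴ = 3*81 = 243)
X(H, k) = 2*k/237 (X(H, k) = (k + k)/(2*(-3) + 243) = (2*k)/(-6 + 243) = (2*k)/237 = (2*k)*(1/237) = 2*k/237)
y(m) = (-16/237 + m)/(2*m) (y(m) = (m + (2/237)*(-8))/(m + m) = (m - 16/237)/((2*m)) = (-16/237 + m)*(1/(2*m)) = (-16/237 + m)/(2*m))
39 + y(-4) = 39 + (1/474)*(-16 + 237*(-4))/(-4) = 39 + (1/474)*(-¼)*(-16 - 948) = 39 + (1/474)*(-¼)*(-964) = 39 + 241/474 = 18727/474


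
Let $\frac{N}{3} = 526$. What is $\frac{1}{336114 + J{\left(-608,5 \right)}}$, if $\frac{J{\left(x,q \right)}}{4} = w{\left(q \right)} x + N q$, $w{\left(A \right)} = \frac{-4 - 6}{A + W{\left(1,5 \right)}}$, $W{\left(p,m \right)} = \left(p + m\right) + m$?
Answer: $\frac{1}{369194} \approx 2.7086 \cdot 10^{-6}$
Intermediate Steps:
$N = 1578$ ($N = 3 \cdot 526 = 1578$)
$W{\left(p,m \right)} = p + 2 m$ ($W{\left(p,m \right)} = \left(m + p\right) + m = p + 2 m$)
$w{\left(A \right)} = - \frac{10}{11 + A}$ ($w{\left(A \right)} = \frac{-4 - 6}{A + \left(1 + 2 \cdot 5\right)} = - \frac{10}{A + \left(1 + 10\right)} = - \frac{10}{A + 11} = - \frac{10}{11 + A}$)
$J{\left(x,q \right)} = 6312 q - \frac{40 x}{11 + q}$ ($J{\left(x,q \right)} = 4 \left(- \frac{10}{11 + q} x + 1578 q\right) = 4 \left(- \frac{10 x}{11 + q} + 1578 q\right) = 4 \left(1578 q - \frac{10 x}{11 + q}\right) = 6312 q - \frac{40 x}{11 + q}$)
$\frac{1}{336114 + J{\left(-608,5 \right)}} = \frac{1}{336114 + \frac{8 \left(\left(-5\right) \left(-608\right) + 789 \cdot 5 \left(11 + 5\right)\right)}{11 + 5}} = \frac{1}{336114 + \frac{8 \left(3040 + 789 \cdot 5 \cdot 16\right)}{16}} = \frac{1}{336114 + 8 \cdot \frac{1}{16} \left(3040 + 63120\right)} = \frac{1}{336114 + 8 \cdot \frac{1}{16} \cdot 66160} = \frac{1}{336114 + 33080} = \frac{1}{369194}$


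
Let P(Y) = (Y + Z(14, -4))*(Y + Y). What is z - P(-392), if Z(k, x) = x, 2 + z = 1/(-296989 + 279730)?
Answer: -5358332695/17259 ≈ -3.1047e+5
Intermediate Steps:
z = -34519/17259 (z = -2 + 1/(-296989 + 279730) = -2 + 1/(-17259) = -2 - 1/17259 = -34519/17259 ≈ -2.0001)
P(Y) = 2*Y*(-4 + Y) (P(Y) = (Y - 4)*(Y + Y) = (-4 + Y)*(2*Y) = 2*Y*(-4 + Y))
z - P(-392) = -34519/17259 - 2*(-392)*(-4 - 392) = -34519/17259 - 2*(-392)*(-396) = -34519/17259 - 1*310464 = -34519/17259 - 310464 = -5358332695/17259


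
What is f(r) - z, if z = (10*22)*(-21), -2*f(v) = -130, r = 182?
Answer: 4685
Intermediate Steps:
f(v) = 65 (f(v) = -½*(-130) = 65)
z = -4620 (z = 220*(-21) = -4620)
f(r) - z = 65 - 1*(-4620) = 65 + 4620 = 4685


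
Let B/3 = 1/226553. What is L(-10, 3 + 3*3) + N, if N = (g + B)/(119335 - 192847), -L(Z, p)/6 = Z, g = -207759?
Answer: 87194189407/1387863678 ≈ 62.826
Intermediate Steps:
L(Z, p) = -6*Z
B = 3/226553 ≈ 1.3242e-5
N = 3922368727/1387863678 (N = (-207759 + 3/226553)/(119335 - 192847) = -47068424724/226553/(-73512) = -47068424724/226553*(-1/73512) = 3922368727/1387863678 ≈ 2.8262)
L(-10, 3 + 3*3) + N = -6*(-10) + 3922368727/1387863678 = 60 + 3922368727/1387863678 = 87194189407/1387863678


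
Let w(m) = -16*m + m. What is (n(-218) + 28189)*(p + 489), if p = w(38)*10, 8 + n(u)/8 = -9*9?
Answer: -143182647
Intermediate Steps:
n(u) = -712 (n(u) = -64 + 8*(-9*9) = -64 + 8*(-81) = -64 - 648 = -712)
w(m) = -15*m
p = -5700 (p = -15*38*10 = -570*10 = -5700)
(n(-218) + 28189)*(p + 489) = (-712 + 28189)*(-5700 + 489) = 27477*(-5211) = -143182647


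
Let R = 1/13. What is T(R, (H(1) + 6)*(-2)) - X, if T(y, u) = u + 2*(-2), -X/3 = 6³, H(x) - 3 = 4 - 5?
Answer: 628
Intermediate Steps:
H(x) = 2 (H(x) = 3 + (4 - 5) = 3 - 1 = 2)
R = 1/13 ≈ 0.076923
X = -648 (X = -3*6³ = -3*216 = -648)
T(y, u) = -4 + u (T(y, u) = u - 4 = -4 + u)
T(R, (H(1) + 6)*(-2)) - X = (-4 + (2 + 6)*(-2)) - 1*(-648) = (-4 + 8*(-2)) + 648 = (-4 - 16) + 648 = -20 + 648 = 628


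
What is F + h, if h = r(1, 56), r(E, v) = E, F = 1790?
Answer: 1791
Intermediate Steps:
h = 1
F + h = 1790 + 1 = 1791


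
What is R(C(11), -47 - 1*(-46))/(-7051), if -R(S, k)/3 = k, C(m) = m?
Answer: -3/7051 ≈ -0.00042547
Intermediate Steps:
R(S, k) = -3*k
R(C(11), -47 - 1*(-46))/(-7051) = -3*(-47 - 1*(-46))/(-7051) = -3*(-47 + 46)*(-1/7051) = -3*(-1)*(-1/7051) = 3*(-1/7051) = -3/7051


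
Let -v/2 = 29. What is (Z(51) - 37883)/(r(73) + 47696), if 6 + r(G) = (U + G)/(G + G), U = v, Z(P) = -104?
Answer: -5546102/6962755 ≈ -0.79654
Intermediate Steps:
v = -58 (v = -2*29 = -58)
U = -58
r(G) = -6 + (-58 + G)/(2*G) (r(G) = -6 + (-58 + G)/(G + G) = -6 + (-58 + G)/((2*G)) = -6 + (-58 + G)*(1/(2*G)) = -6 + (-58 + G)/(2*G))
(Z(51) - 37883)/(r(73) + 47696) = (-104 - 37883)/((-11/2 - 29/73) + 47696) = -37987/((-11/2 - 29*1/73) + 47696) = -37987/((-11/2 - 29/73) + 47696) = -37987/(-861/146 + 47696) = -37987/6962755/146 = -37987*146/6962755 = -5546102/6962755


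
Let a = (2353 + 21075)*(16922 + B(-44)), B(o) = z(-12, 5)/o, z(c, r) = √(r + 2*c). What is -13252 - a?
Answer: -396461868 + 5857*I*√19/11 ≈ -3.9646e+8 + 2320.9*I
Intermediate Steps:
B(o) = I*√19/o (B(o) = √(5 + 2*(-12))/o = √(5 - 24)/o = √(-19)/o = (I*√19)/o = I*√19/o)
a = 396448616 - 5857*I*√19/11 (a = (2353 + 21075)*(16922 + I*√19/(-44)) = 23428*(16922 + I*√19*(-1/44)) = 23428*(16922 - I*√19/44) = 396448616 - 5857*I*√19/11 ≈ 3.9645e+8 - 2320.9*I)
-13252 - a = -13252 - (396448616 - 5857*I*√19/11) = -13252 + (-396448616 + 5857*I*√19/11) = -396461868 + 5857*I*√19/11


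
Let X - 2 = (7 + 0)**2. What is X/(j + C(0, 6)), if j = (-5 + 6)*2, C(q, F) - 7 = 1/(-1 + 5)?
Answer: 204/37 ≈ 5.5135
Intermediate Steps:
C(q, F) = 29/4 (C(q, F) = 7 + 1/(-1 + 5) = 7 + 1/4 = 29/4)
j = 2 (j = 1*2 = 2)
X = 51 (X = 2 + (7 + 0)**2 = 2 + 7**2 = 2 + 49 = 51)
X/(j + C(0, 6)) = 51/(2 + 29/4) = 51/(37/4) = 51*(4/37) = 204/37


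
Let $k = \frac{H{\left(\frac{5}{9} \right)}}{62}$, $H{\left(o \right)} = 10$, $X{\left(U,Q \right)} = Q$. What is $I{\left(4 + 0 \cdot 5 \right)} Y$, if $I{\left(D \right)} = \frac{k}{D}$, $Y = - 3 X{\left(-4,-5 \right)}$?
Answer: $\frac{75}{124} \approx 0.60484$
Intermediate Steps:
$Y = 15$ ($Y = \left(-3\right) \left(-5\right) = 15$)
$k = \frac{5}{31}$ ($k = \frac{10}{62} = 10 \cdot \frac{1}{62} = \frac{5}{31} \approx 0.16129$)
$I{\left(D \right)} = \frac{5}{31 D}$
$I{\left(4 + 0 \cdot 5 \right)} Y = \frac{5}{31 \left(4 + 0 \cdot 5\right)} 15 = \frac{5}{31 \left(4 + 0\right)} 15 = \frac{5}{31 \cdot 4} \cdot 15 = \frac{5}{31} \cdot \frac{1}{4} \cdot 15 = \frac{5}{124} \cdot 15 = \frac{75}{124}$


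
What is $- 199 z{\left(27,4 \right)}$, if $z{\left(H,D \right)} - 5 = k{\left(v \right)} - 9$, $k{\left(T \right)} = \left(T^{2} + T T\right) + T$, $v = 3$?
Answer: $-3383$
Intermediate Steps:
$k{\left(T \right)} = T + 2 T^{2}$ ($k{\left(T \right)} = \left(T^{2} + T^{2}\right) + T = 2 T^{2} + T = T + 2 T^{2}$)
$z{\left(H,D \right)} = 17$ ($z{\left(H,D \right)} = 5 + \left(3 \left(1 + 2 \cdot 3\right) - 9\right) = 5 - \left(9 - 3 \left(1 + 6\right)\right) = 5 + \left(3 \cdot 7 - 9\right) = 5 + \left(21 - 9\right) = 5 + 12 = 17$)
$- 199 z{\left(27,4 \right)} = \left(-199\right) 17 = -3383$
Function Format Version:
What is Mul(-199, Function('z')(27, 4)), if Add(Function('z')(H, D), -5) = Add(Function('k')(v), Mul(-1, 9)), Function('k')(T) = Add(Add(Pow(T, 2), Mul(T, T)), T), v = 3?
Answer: -3383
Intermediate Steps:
Function('k')(T) = Add(T, Mul(2, Pow(T, 2))) (Function('k')(T) = Add(Add(Pow(T, 2), Pow(T, 2)), T) = Add(Mul(2, Pow(T, 2)), T) = Add(T, Mul(2, Pow(T, 2))))
Function('z')(H, D) = 17 (Function('z')(H, D) = Add(5, Add(Mul(3, Add(1, Mul(2, 3))), Mul(-1, 9))) = Add(5, Add(Mul(3, Add(1, 6)), -9)) = Add(5, Add(Mul(3, 7), -9)) = Add(5, Add(21, -9)) = Add(5, 12) = 17)
Mul(-199, Function('z')(27, 4)) = Mul(-199, 17) = -3383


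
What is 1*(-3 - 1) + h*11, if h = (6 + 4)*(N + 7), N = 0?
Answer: 766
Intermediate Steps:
h = 70 (h = (6 + 4)*(0 + 7) = 10*7 = 70)
1*(-3 - 1) + h*11 = 1*(-3 - 1) + 70*11 = 1*(-4) + 770 = -4 + 770 = 766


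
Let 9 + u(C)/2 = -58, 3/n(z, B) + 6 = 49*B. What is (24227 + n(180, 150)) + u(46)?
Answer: 58979665/2448 ≈ 24093.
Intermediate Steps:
n(z, B) = 3/(-6 + 49*B)
u(C) = -134 (u(C) = -18 + 2*(-58) = -18 - 116 = -134)
(24227 + n(180, 150)) + u(46) = (24227 + 3/(-6 + 49*150)) - 134 = (24227 + 3/(-6 + 7350)) - 134 = (24227 + 3/7344) - 134 = (24227 + 3*(1/7344)) - 134 = (24227 + 1/2448) - 134 = 59307697/2448 - 134 = 58979665/2448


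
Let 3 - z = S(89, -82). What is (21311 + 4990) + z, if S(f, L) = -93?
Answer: 26397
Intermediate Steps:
z = 96 (z = 3 - 1*(-93) = 3 + 93 = 96)
(21311 + 4990) + z = (21311 + 4990) + 96 = 26301 + 96 = 26397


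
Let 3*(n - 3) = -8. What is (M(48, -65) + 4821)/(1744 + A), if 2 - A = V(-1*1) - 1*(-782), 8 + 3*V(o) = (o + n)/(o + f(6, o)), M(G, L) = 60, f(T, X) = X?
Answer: 43929/8699 ≈ 5.0499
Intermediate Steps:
n = ⅓ (n = 3 + (⅓)*(-8) = 3 - 8/3 = ⅓ ≈ 0.33333)
V(o) = -8/3 + (⅓ + o)/(6*o) (V(o) = -8/3 + ((o + ⅓)/(o + o))/3 = -8/3 + ((⅓ + o)/((2*o)))/3 = -8/3 + ((⅓ + o)*(1/(2*o)))/3 = -8/3 + ((⅓ + o)/(2*o))/3 = -8/3 + (⅓ + o)/(6*o))
A = -6997/9 (A = 2 - ((1 - (-45))/(18*((-1*1))) - 1*(-782)) = 2 - ((1/18)*(1 - 45*(-1))/(-1) + 782) = 2 - ((1/18)*(-1)*(1 + 45) + 782) = 2 - ((1/18)*(-1)*46 + 782) = 2 - (-23/9 + 782) = 2 - 1*7015/9 = 2 - 7015/9 = -6997/9 ≈ -777.44)
(M(48, -65) + 4821)/(1744 + A) = (60 + 4821)/(1744 - 6997/9) = 4881/(8699/9) = 4881*(9/8699) = 43929/8699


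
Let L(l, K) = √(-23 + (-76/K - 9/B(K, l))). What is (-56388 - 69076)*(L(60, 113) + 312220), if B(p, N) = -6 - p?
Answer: -39172370080 - 250928*I*√1066710169/13447 ≈ -3.9172e+10 - 6.0946e+5*I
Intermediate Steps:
L(l, K) = √(-23 - 76/K - 9/(-6 - K)) (L(l, K) = √(-23 + (-76/K - 9/(-6 - K))) = √(-23 - 76/K - 9/(-6 - K)))
(-56388 - 69076)*(L(60, 113) + 312220) = (-56388 - 69076)*(√((-456 - 205*113 - 23*113²)/(113*(6 + 113))) + 312220) = -125464*(√((1/113)*(-456 - 23165 - 23*12769)/119) + 312220) = -125464*(√((1/113)*(1/119)*(-456 - 23165 - 293687)) + 312220) = -125464*(√((1/113)*(1/119)*(-317308)) + 312220) = -125464*(√(-317308/13447) + 312220) = -125464*(2*I*√1066710169/13447 + 312220) = -125464*(312220 + 2*I*√1066710169/13447) = -39172370080 - 250928*I*√1066710169/13447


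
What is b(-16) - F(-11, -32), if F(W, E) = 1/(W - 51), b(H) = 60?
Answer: 3721/62 ≈ 60.016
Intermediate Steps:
F(W, E) = 1/(-51 + W)
b(-16) - F(-11, -32) = 60 - 1/(-51 - 11) = 60 - 1/(-62) = 60 - 1*(-1/62) = 60 + 1/62 = 3721/62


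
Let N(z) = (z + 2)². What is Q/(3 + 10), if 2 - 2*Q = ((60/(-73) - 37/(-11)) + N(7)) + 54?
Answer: -54420/10439 ≈ -5.2131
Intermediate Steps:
N(z) = (2 + z)²
Q = -54420/803 (Q = 1 - (((60/(-73) - 37/(-11)) + (2 + 7)²) + 54)/2 = 1 - (((60*(-1/73) - 37*(-1/11)) + 9²) + 54)/2 = 1 - (((-60/73 + 37/11) + 81) + 54)/2 = 1 - ((2041/803 + 81) + 54)/2 = 1 - (67084/803 + 54)/2 = 1 - ½*110446/803 = 1 - 55223/803 = -54420/803 ≈ -67.771)
Q/(3 + 10) = -54420/(803*(3 + 10)) = -54420/803/13 = -54420/803*1/13 = -54420/10439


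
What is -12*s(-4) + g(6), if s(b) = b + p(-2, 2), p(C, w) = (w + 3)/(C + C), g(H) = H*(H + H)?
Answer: 135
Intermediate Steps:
g(H) = 2*H**2 (g(H) = H*(2*H) = 2*H**2)
p(C, w) = (3 + w)/(2*C) (p(C, w) = (3 + w)/((2*C)) = (3 + w)*(1/(2*C)) = (3 + w)/(2*C))
s(b) = -5/4 + b (s(b) = b + (1/2)*(3 + 2)/(-2) = b + (1/2)*(-1/2)*5 = b - 5/4 = -5/4 + b)
-12*s(-4) + g(6) = -12*(-5/4 - 4) + 2*6**2 = -12*(-21/4) + 2*36 = 63 + 72 = 135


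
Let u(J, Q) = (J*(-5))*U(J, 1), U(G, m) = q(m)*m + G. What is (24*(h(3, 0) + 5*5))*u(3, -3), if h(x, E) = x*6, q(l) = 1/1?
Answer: -61920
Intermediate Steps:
q(l) = 1
U(G, m) = G + m (U(G, m) = 1*m + G = m + G = G + m)
h(x, E) = 6*x
u(J, Q) = -5*J*(1 + J) (u(J, Q) = (J*(-5))*(J + 1) = (-5*J)*(1 + J) = -5*J*(1 + J))
(24*(h(3, 0) + 5*5))*u(3, -3) = (24*(6*3 + 5*5))*(-5*3*(1 + 3)) = (24*(18 + 25))*(-5*3*4) = (24*43)*(-60) = 1032*(-60) = -61920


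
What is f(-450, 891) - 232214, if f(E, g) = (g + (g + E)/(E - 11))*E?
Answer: -291690154/461 ≈ -6.3273e+5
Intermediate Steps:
f(E, g) = E*(g + (E + g)/(-11 + E)) (f(E, g) = (g + (E + g)/(-11 + E))*E = E*(g + (E + g)/(-11 + E)))
f(-450, 891) - 232214 = -450*(-450 - 10*891 - 450*891)/(-11 - 450) - 232214 = -450*(-450 - 8910 - 400950)/(-461) - 232214 = -450*(-1/461)*(-410310) - 232214 = -184639500/461 - 232214 = -291690154/461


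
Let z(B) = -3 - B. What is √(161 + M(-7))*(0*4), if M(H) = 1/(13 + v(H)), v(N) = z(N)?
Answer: 0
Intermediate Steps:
v(N) = -3 - N
M(H) = 1/(10 - H) (M(H) = 1/(13 + (-3 - H)) = 1/(10 - H))
√(161 + M(-7))*(0*4) = √(161 - 1/(-10 - 7))*(0*4) = √(161 - 1/(-17))*0 = √(161 - 1*(-1/17))*0 = √(161 + 1/17)*0 = √(2738/17)*0 = (37*√34/17)*0 = 0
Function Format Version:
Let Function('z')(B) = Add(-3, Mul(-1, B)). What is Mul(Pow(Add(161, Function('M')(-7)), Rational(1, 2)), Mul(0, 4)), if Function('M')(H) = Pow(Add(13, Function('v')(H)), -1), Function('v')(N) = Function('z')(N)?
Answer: 0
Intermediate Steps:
Function('v')(N) = Add(-3, Mul(-1, N))
Function('M')(H) = Pow(Add(10, Mul(-1, H)), -1) (Function('M')(H) = Pow(Add(13, Add(-3, Mul(-1, H))), -1) = Pow(Add(10, Mul(-1, H)), -1))
Mul(Pow(Add(161, Function('M')(-7)), Rational(1, 2)), Mul(0, 4)) = Mul(Pow(Add(161, Mul(-1, Pow(Add(-10, -7), -1))), Rational(1, 2)), Mul(0, 4)) = Mul(Pow(Add(161, Mul(-1, Pow(-17, -1))), Rational(1, 2)), 0) = Mul(Pow(Add(161, Mul(-1, Rational(-1, 17))), Rational(1, 2)), 0) = Mul(Pow(Add(161, Rational(1, 17)), Rational(1, 2)), 0) = Mul(Pow(Rational(2738, 17), Rational(1, 2)), 0) = Mul(Mul(Rational(37, 17), Pow(34, Rational(1, 2))), 0) = 0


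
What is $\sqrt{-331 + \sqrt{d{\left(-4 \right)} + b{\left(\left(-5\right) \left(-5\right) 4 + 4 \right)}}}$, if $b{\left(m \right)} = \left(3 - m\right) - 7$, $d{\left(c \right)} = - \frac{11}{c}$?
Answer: $\frac{\sqrt{-1324 + 2 i \sqrt{421}}}{2} \approx 0.28191 + 18.196 i$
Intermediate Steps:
$b{\left(m \right)} = -4 - m$ ($b{\left(m \right)} = \left(3 - m\right) - 7 = -4 - m$)
$\sqrt{-331 + \sqrt{d{\left(-4 \right)} + b{\left(\left(-5\right) \left(-5\right) 4 + 4 \right)}}} = \sqrt{-331 + \sqrt{- \frac{11}{-4} - \left(8 + \left(-5\right) \left(-5\right) 4\right)}} = \sqrt{-331 + \sqrt{\left(-11\right) \left(- \frac{1}{4}\right) - \left(8 + 100\right)}} = \sqrt{-331 + \sqrt{\frac{11}{4} - 108}} = \sqrt{-331 + \sqrt{- \frac{421}{4}}} = \sqrt{-331 + \frac{i \sqrt{421}}{2}}$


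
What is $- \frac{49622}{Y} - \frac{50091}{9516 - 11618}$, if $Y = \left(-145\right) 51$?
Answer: $\frac{474728389}{15544290} \approx 30.54$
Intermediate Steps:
$Y = -7395$
$- \frac{49622}{Y} - \frac{50091}{9516 - 11618} = - \frac{49622}{-7395} - \frac{50091}{9516 - 11618} = \left(-49622\right) \left(- \frac{1}{7395}\right) - \frac{50091}{9516 - 11618} = \frac{49622}{7395} - \frac{50091}{-2102} = \frac{49622}{7395} - - \frac{50091}{2102} = \frac{49622}{7395} + \frac{50091}{2102} = \frac{474728389}{15544290}$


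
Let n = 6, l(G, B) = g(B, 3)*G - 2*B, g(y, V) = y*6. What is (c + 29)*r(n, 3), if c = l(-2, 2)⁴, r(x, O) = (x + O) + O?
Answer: 7376220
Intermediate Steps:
g(y, V) = 6*y
l(G, B) = -2*B + 6*B*G (l(G, B) = (6*B)*G - 2*B = 6*B*G - 2*B = -2*B + 6*B*G)
r(x, O) = x + 2*O (r(x, O) = (O + x) + O = x + 2*O)
c = 614656 (c = (2*2*(-1 + 3*(-2)))⁴ = (2*2*(-1 - 6))⁴ = (2*2*(-7))⁴ = (-28)⁴ = 614656)
(c + 29)*r(n, 3) = (614656 + 29)*(6 + 2*3) = 614685*(6 + 6) = 614685*12 = 7376220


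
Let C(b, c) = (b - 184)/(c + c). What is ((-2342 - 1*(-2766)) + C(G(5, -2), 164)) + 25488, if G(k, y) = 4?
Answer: 2124739/82 ≈ 25911.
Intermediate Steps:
C(b, c) = (-184 + b)/(2*c) (C(b, c) = (-184 + b)/((2*c)) = (-184 + b)*(1/(2*c)) = (-184 + b)/(2*c))
((-2342 - 1*(-2766)) + C(G(5, -2), 164)) + 25488 = ((-2342 - 1*(-2766)) + (½)*(-184 + 4)/164) + 25488 = ((-2342 + 2766) + (½)*(1/164)*(-180)) + 25488 = (424 - 45/82) + 25488 = 34723/82 + 25488 = 2124739/82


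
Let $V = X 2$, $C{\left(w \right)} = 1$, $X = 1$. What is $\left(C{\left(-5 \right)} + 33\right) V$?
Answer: $68$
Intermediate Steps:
$V = 2$ ($V = 1 \cdot 2 = 2$)
$\left(C{\left(-5 \right)} + 33\right) V = \left(1 + 33\right) 2 = 34 \cdot 2 = 68$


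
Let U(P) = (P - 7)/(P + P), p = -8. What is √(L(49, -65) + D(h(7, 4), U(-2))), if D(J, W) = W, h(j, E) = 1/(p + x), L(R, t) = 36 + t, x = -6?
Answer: I*√107/2 ≈ 5.172*I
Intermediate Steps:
U(P) = (-7 + P)/(2*P) (U(P) = (-7 + P)/((2*P)) = (-7 + P)*(1/(2*P)) = (-7 + P)/(2*P))
h(j, E) = -1/14 (h(j, E) = 1/(-8 - 6) = 1/(-14) = -1/14)
√(L(49, -65) + D(h(7, 4), U(-2))) = √((36 - 65) + (½)*(-7 - 2)/(-2)) = √(-29 + (½)*(-½)*(-9)) = √(-29 + 9/4) = √(-107/4) = I*√107/2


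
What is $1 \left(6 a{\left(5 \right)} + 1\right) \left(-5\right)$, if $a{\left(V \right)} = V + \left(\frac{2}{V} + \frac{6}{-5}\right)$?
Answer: $-131$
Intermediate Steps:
$a{\left(V \right)} = - \frac{6}{5} + V + \frac{2}{V}$ ($a{\left(V \right)} = V + \left(\frac{2}{V} + 6 \left(- \frac{1}{5}\right)\right) = V - \left(\frac{6}{5} - \frac{2}{V}\right) = - \frac{6}{5} + V + \frac{2}{V}$)
$1 \left(6 a{\left(5 \right)} + 1\right) \left(-5\right) = 1 \left(6 \left(- \frac{6}{5} + 5 + \frac{2}{5}\right) + 1\right) \left(-5\right) = 1 \left(6 \cdot \frac{21}{5} + 1\right) \left(-5\right) = 1 \left(\frac{126}{5} + 1\right) \left(-5\right) = 1 \cdot \frac{131}{5} \left(-5\right) = \frac{131}{5} \left(-5\right) = -131$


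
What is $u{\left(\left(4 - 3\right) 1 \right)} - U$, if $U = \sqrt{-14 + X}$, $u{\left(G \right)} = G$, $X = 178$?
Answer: $1 - 2 \sqrt{41} \approx -11.806$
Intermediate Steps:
$U = 2 \sqrt{41}$ ($U = \sqrt{-14 + 178} = \sqrt{164} = 2 \sqrt{41} \approx 12.806$)
$u{\left(\left(4 - 3\right) 1 \right)} - U = \left(4 - 3\right) 1 - 2 \sqrt{41} = 1 \cdot 1 - 2 \sqrt{41} = 1 - 2 \sqrt{41}$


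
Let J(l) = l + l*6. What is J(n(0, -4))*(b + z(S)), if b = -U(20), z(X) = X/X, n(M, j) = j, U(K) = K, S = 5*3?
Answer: 532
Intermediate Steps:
S = 15
z(X) = 1
J(l) = 7*l (J(l) = l + 6*l = 7*l)
b = -20 (b = -1*20 = -20)
J(n(0, -4))*(b + z(S)) = (7*(-4))*(-20 + 1) = -28*(-19) = 532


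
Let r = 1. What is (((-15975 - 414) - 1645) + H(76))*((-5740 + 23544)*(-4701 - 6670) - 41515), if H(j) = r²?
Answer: 3651516578367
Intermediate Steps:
H(j) = 1 (H(j) = 1² = 1)
(((-15975 - 414) - 1645) + H(76))*((-5740 + 23544)*(-4701 - 6670) - 41515) = (((-15975 - 414) - 1645) + 1)*((-5740 + 23544)*(-4701 - 6670) - 41515) = ((-16389 - 1645) + 1)*(17804*(-11371) - 41515) = (-18034 + 1)*(-202449284 - 41515) = -18033*(-202490799) = 3651516578367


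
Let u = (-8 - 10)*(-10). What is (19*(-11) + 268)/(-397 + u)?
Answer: -59/217 ≈ -0.27189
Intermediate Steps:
u = 180 (u = -18*(-10) = 180)
(19*(-11) + 268)/(-397 + u) = (19*(-11) + 268)/(-397 + 180) = (-209 + 268)/(-217) = 59*(-1/217) = -59/217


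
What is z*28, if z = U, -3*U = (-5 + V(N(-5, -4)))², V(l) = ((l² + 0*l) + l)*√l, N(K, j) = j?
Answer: 15428/3 + 2240*I ≈ 5142.7 + 2240.0*I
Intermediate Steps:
V(l) = √l*(l + l²) (V(l) = ((l² + 0) + l)*√l = (l² + l)*√l = (l + l²)*√l = √l*(l + l²))
U = -(-5 + 24*I)²/3 (U = -(-5 + (-4)^(3/2)*(1 - 4))²/3 = -(-5 - 8*I*(-3))²/3 = -(-5 + 24*I)²/3 ≈ 183.67 + 80.0*I)
z = 551/3 + 80*I ≈ 183.67 + 80.0*I
z*28 = (551/3 + 80*I)*28 = 15428/3 + 2240*I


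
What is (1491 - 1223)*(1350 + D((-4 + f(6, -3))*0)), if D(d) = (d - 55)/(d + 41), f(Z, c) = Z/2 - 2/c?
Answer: 14819060/41 ≈ 3.6144e+5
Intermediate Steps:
f(Z, c) = Z/2 - 2/c (f(Z, c) = Z*(½) - 2/c = Z/2 - 2/c)
D(d) = (-55 + d)/(41 + d)
(1491 - 1223)*(1350 + D((-4 + f(6, -3))*0)) = (1491 - 1223)*(1350 + (-55 + (-4 + ((½)*6 - 2/(-3)))*0)/(41 + (-4 + ((½)*6 - 2/(-3)))*0)) = 268*(1350 + (-55 + (-4 + (3 - 2*(-⅓)))*0)/(41 + (-4 + (3 - 2*(-⅓)))*0)) = 268*(1350 + (-55 + (-4 + (3 + ⅔))*0)/(41 + (-4 + (3 + ⅔))*0)) = 268*(1350 + (-55 + (-4 + 11/3)*0)/(41 + (-4 + 11/3)*0)) = 268*(1350 + (-55 - ⅓*0)/(41 - ⅓*0)) = 268*(1350 + (-55 + 0)/(41 + 0)) = 268*(1350 - 55/41) = 268*(55295/41) = 14819060/41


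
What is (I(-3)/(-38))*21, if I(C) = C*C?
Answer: -189/38 ≈ -4.9737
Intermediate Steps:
I(C) = C**2
(I(-3)/(-38))*21 = ((-3)**2/(-38))*21 = -1/38*9*21 = -9/38*21 = -189/38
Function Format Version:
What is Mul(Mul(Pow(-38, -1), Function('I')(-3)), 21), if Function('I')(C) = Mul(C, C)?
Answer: Rational(-189, 38) ≈ -4.9737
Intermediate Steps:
Function('I')(C) = Pow(C, 2)
Mul(Mul(Pow(-38, -1), Function('I')(-3)), 21) = Mul(Mul(Pow(-38, -1), Pow(-3, 2)), 21) = Mul(Mul(Rational(-1, 38), 9), 21) = Mul(Rational(-9, 38), 21) = Rational(-189, 38)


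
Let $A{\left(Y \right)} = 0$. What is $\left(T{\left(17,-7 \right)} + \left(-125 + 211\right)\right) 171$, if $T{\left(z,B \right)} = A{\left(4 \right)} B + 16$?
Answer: $17442$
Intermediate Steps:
$T{\left(z,B \right)} = 16$ ($T{\left(z,B \right)} = 0 B + 16 = 0 + 16 = 16$)
$\left(T{\left(17,-7 \right)} + \left(-125 + 211\right)\right) 171 = \left(16 + \left(-125 + 211\right)\right) 171 = \left(16 + 86\right) 171 = 102 \cdot 171 = 17442$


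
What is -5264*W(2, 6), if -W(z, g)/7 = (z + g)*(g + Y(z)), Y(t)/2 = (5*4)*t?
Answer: 25351424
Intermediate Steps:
Y(t) = 40*t (Y(t) = 2*((5*4)*t) = 2*(20*t) = 40*t)
W(z, g) = -7*(g + z)*(g + 40*z) (W(z, g) = -7*(z + g)*(g + 40*z) = -7*(g + z)*(g + 40*z))
-5264*W(2, 6) = -5264*(-280*2² - 7*6² - 287*6*2) = -5264*(-280*4 - 7*36 - 3444) = -5264*(-1120 - 252 - 3444) = -5264*(-4816) = -16*(-1584464) = 25351424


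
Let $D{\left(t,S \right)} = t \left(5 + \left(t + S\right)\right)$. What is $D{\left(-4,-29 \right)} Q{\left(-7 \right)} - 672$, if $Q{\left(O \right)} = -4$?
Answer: $-1120$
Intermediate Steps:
$D{\left(t,S \right)} = t \left(5 + S + t\right)$ ($D{\left(t,S \right)} = t \left(5 + \left(S + t\right)\right) = t \left(5 + S + t\right)$)
$D{\left(-4,-29 \right)} Q{\left(-7 \right)} - 672 = - 4 \left(5 - 29 - 4\right) \left(-4\right) - 672 = \left(-4\right) \left(-28\right) \left(-4\right) - 672 = 112 \left(-4\right) - 672 = -448 - 672 = -1120$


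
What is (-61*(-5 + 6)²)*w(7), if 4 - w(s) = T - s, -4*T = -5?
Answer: -2379/4 ≈ -594.75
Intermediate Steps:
T = 5/4 (T = -¼*(-5) = 5/4 ≈ 1.2500)
w(s) = 11/4 + s (w(s) = 4 - (5/4 - s) = 4 + (-5/4 + s) = 11/4 + s)
(-61*(-5 + 6)²)*w(7) = (-61*(-5 + 6)²)*(11/4 + 7) = -61*1²*(39/4) = -61*1*(39/4) = -61*39/4 = -2379/4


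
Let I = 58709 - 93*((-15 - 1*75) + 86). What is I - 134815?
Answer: -75734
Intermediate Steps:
I = 59081 (I = 58709 - 93*((-15 - 75) + 86) = 58709 - 93*(-90 + 86) = 58709 - 93*(-4) = 58709 - 1*(-372) = 58709 + 372 = 59081)
I - 134815 = 59081 - 134815 = -75734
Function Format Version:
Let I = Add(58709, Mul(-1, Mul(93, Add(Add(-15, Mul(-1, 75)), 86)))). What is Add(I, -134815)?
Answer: -75734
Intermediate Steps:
I = 59081 (I = Add(58709, Mul(-1, Mul(93, Add(Add(-15, -75), 86)))) = Add(58709, Mul(-1, Mul(93, Add(-90, 86)))) = Add(58709, Mul(-1, Mul(93, -4))) = Add(58709, Mul(-1, -372)) = Add(58709, 372) = 59081)
Add(I, -134815) = Add(59081, -134815) = -75734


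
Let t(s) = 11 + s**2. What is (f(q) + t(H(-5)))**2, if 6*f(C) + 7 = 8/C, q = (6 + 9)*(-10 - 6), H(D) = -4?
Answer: 21613201/32400 ≈ 667.07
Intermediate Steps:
q = -240 (q = 15*(-16) = -240)
f(C) = -7/6 + 4/(3*C) (f(C) = -7/6 + (8/C)/6 = -7/6 + 4/(3*C))
(f(q) + t(H(-5)))**2 = ((1/6)*(8 - 7*(-240))/(-240) + (11 + (-4)**2))**2 = ((1/6)*(-1/240)*(8 + 1680) + (11 + 16))**2 = ((1/6)*(-1/240)*1688 + 27)**2 = (-211/180 + 27)**2 = (4649/180)**2 = 21613201/32400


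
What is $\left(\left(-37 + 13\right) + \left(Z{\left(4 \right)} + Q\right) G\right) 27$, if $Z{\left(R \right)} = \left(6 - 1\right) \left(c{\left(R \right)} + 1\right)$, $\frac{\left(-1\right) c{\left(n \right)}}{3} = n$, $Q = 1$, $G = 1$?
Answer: $-2106$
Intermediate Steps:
$c{\left(n \right)} = - 3 n$
$Z{\left(R \right)} = 5 - 15 R$ ($Z{\left(R \right)} = \left(6 - 1\right) \left(- 3 R + 1\right) = 5 \left(1 - 3 R\right) = 5 - 15 R$)
$\left(\left(-37 + 13\right) + \left(Z{\left(4 \right)} + Q\right) G\right) 27 = \left(\left(-37 + 13\right) + \left(\left(5 - 60\right) + 1\right) 1\right) 27 = \left(-24 + \left(\left(5 - 60\right) + 1\right) 1\right) 27 = \left(-24 + \left(-55 + 1\right) 1\right) 27 = \left(-24 - 54\right) 27 = \left(-78\right) 27 = -2106$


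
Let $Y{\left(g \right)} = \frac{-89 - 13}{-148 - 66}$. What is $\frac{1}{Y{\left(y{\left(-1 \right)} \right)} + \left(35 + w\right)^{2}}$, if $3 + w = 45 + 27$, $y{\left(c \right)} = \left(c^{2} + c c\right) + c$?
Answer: $\frac{107}{1157363} \approx 9.2452 \cdot 10^{-5}$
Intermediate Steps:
$y{\left(c \right)} = c + 2 c^{2}$ ($y{\left(c \right)} = \left(c^{2} + c^{2}\right) + c = 2 c^{2} + c = c + 2 c^{2}$)
$w = 69$ ($w = -3 + \left(45 + 27\right) = -3 + 72 = 69$)
$Y{\left(g \right)} = \frac{51}{107}$ ($Y{\left(g \right)} = - \frac{102}{-214} = \left(-102\right) \left(- \frac{1}{214}\right) = \frac{51}{107}$)
$\frac{1}{Y{\left(y{\left(-1 \right)} \right)} + \left(35 + w\right)^{2}} = \frac{1}{\frac{51}{107} + \left(35 + 69\right)^{2}} = \frac{1}{\frac{51}{107} + 104^{2}} = \frac{1}{\frac{51}{107} + 10816} = \frac{1}{\frac{1157363}{107}} = \frac{107}{1157363}$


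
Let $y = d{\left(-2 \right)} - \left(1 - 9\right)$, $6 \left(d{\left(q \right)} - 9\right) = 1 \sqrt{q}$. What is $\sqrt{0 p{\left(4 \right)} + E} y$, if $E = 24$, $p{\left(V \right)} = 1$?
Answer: $\frac{\sqrt{6} \left(102 + i \sqrt{2}\right)}{3} \approx 83.283 + 1.1547 i$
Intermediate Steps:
$d{\left(q \right)} = 9 + \frac{\sqrt{q}}{6}$ ($d{\left(q \right)} = 9 + \frac{1 \sqrt{q}}{6} = 9 + \frac{\sqrt{q}}{6}$)
$y = 17 + \frac{i \sqrt{2}}{6}$ ($y = \left(9 + \frac{\sqrt{-2}}{6}\right) - \left(1 - 9\right) = \left(9 + \frac{i \sqrt{2}}{6}\right) - \left(1 - 9\right) = \left(9 + \frac{i \sqrt{2}}{6}\right) - -8 = \left(9 + \frac{i \sqrt{2}}{6}\right) + 8 = 17 + \frac{i \sqrt{2}}{6} \approx 17.0 + 0.2357 i$)
$\sqrt{0 p{\left(4 \right)} + E} y = \sqrt{0 \cdot 1 + 24} \left(17 + \frac{i \sqrt{2}}{6}\right) = \sqrt{0 + 24} \left(17 + \frac{i \sqrt{2}}{6}\right) = \sqrt{24} \left(17 + \frac{i \sqrt{2}}{6}\right) = 2 \sqrt{6} \left(17 + \frac{i \sqrt{2}}{6}\right)$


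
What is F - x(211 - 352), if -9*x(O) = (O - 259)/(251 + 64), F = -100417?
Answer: -56936519/567 ≈ -1.0042e+5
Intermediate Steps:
x(O) = 37/405 - O/2835 (x(O) = -(O - 259)/(9*(251 + 64)) = -(-259 + O)/(9*315) = -(-37/45 + O/315)/9 = 37/405 - O/2835)
F - x(211 - 352) = -100417 - (37/405 - (211 - 352)/2835) = -100417 - (37/405 - 1/2835*(-141)) = -100417 - (37/405 + 47/945) = -100417 - 1*80/567 = -100417 - 80/567 = -56936519/567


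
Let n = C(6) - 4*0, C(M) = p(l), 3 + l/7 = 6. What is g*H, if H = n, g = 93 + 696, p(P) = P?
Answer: 16569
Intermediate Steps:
l = 21 (l = -21 + 7*6 = -21 + 42 = 21)
g = 789
C(M) = 21
n = 21 (n = 21 - 4*0 = 21 + 0 = 21)
H = 21
g*H = 789*21 = 16569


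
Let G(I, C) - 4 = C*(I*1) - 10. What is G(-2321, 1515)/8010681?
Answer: -1172107/2670227 ≈ -0.43895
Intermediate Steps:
G(I, C) = -6 + C*I (G(I, C) = 4 + (C*(I*1) - 10) = 4 + (C*I - 10) = 4 + (-10 + C*I) = -6 + C*I)
G(-2321, 1515)/8010681 = (-6 + 1515*(-2321))/8010681 = (-6 - 3516315)*(1/8010681) = -3516321*1/8010681 = -1172107/2670227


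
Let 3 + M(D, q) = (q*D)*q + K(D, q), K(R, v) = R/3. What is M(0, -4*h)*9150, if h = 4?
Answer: -27450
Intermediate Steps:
K(R, v) = R/3 (K(R, v) = R*(⅓) = R/3)
M(D, q) = -3 + D/3 + D*q² (M(D, q) = -3 + ((q*D)*q + D/3) = -3 + ((D*q)*q + D/3) = -3 + (D*q² + D/3) = -3 + (D/3 + D*q²) = -3 + D/3 + D*q²)
M(0, -4*h)*9150 = (-3 + (⅓)*0 + 0*(-4*4)²)*9150 = (-3 + 0 + 0*(-16)²)*9150 = (-3 + 0 + 0*256)*9150 = (-3 + 0 + 0)*9150 = -3*9150 = -27450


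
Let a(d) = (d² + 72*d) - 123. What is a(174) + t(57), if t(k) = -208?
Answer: 42473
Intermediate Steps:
a(d) = -123 + d² + 72*d
a(174) + t(57) = (-123 + 174² + 72*174) - 208 = (-123 + 30276 + 12528) - 208 = 42681 - 208 = 42473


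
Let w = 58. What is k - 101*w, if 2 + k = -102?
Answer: -5962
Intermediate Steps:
k = -104 (k = -2 - 102 = -104)
k - 101*w = -104 - 101*58 = -104 - 5858 = -5962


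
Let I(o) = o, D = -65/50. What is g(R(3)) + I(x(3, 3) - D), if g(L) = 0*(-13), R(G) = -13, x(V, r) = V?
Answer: 43/10 ≈ 4.3000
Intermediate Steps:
D = -13/10 (D = -65*1/50 = -13/10 ≈ -1.3000)
g(L) = 0
g(R(3)) + I(x(3, 3) - D) = 0 + (3 - 1*(-13/10)) = 0 + (3 + 13/10) = 0 + 43/10 = 43/10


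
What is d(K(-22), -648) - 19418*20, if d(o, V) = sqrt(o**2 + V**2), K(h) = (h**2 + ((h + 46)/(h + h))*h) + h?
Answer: -388360 + 6*sqrt(17905) ≈ -3.8756e+5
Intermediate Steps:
K(h) = 23 + h**2 + 3*h/2 (K(h) = (h**2 + ((46 + h)/((2*h)))*h) + h = (h**2 + ((46 + h)*(1/(2*h)))*h) + h = (h**2 + ((46 + h)/(2*h))*h) + h = (h**2 + (23 + h/2)) + h = (23 + h**2 + h/2) + h = 23 + h**2 + 3*h/2)
d(o, V) = sqrt(V**2 + o**2)
d(K(-22), -648) - 19418*20 = sqrt((-648)**2 + (23 + (-22)**2 + (3/2)*(-22))**2) - 19418*20 = sqrt(419904 + (23 + 484 - 33)**2) - 1*388360 = sqrt(419904 + 474**2) - 388360 = sqrt(419904 + 224676) - 388360 = sqrt(644580) - 388360 = 6*sqrt(17905) - 388360 = -388360 + 6*sqrt(17905)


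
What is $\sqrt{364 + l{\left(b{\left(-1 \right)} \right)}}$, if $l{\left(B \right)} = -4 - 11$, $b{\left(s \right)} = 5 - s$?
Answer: $\sqrt{349} \approx 18.682$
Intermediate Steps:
$l{\left(B \right)} = -15$ ($l{\left(B \right)} = -4 - 11 = -15$)
$\sqrt{364 + l{\left(b{\left(-1 \right)} \right)}} = \sqrt{364 - 15} = \sqrt{349}$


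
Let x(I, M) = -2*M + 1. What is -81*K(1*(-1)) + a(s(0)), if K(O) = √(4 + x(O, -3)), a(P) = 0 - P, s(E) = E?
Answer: -81*√11 ≈ -268.65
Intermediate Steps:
x(I, M) = 1 - 2*M
a(P) = -P
K(O) = √11 (K(O) = √(4 + (1 - 2*(-3))) = √(4 + (1 + 6)) = √(4 + 7) = √11)
-81*K(1*(-1)) + a(s(0)) = -81*√11 - 1*0 = -81*√11 + 0 = -81*√11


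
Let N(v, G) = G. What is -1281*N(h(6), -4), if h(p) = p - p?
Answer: 5124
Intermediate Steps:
h(p) = 0
-1281*N(h(6), -4) = -1281*(-4) = 5124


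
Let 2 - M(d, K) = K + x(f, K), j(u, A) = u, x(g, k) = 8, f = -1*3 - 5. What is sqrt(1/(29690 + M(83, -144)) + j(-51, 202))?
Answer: I*sqrt(11343789739)/14914 ≈ 7.1414*I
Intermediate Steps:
f = -8 (f = -3 - 5 = -8)
M(d, K) = -6 - K (M(d, K) = 2 - (K + 8) = 2 - (8 + K) = 2 + (-8 - K) = -6 - K)
sqrt(1/(29690 + M(83, -144)) + j(-51, 202)) = sqrt(1/(29690 + (-6 - 1*(-144))) - 51) = sqrt(1/(29690 + (-6 + 144)) - 51) = sqrt(1/(29690 + 138) - 51) = sqrt(1/29828 - 51) = sqrt(-1521227/29828) = I*sqrt(11343789739)/14914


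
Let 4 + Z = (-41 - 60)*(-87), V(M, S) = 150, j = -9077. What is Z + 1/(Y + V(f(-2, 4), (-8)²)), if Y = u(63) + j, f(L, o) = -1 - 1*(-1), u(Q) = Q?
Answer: 77852511/8864 ≈ 8783.0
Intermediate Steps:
f(L, o) = 0 (f(L, o) = -1 + 1 = 0)
Z = 8783 (Z = -4 + (-41 - 60)*(-87) = -4 - 101*(-87) = -4 + 8787 = 8783)
Y = -9014 (Y = 63 - 9077 = -9014)
Z + 1/(Y + V(f(-2, 4), (-8)²)) = 8783 + 1/(-9014 + 150) = 8783 + 1/(-8864) = 8783 - 1/8864 = 77852511/8864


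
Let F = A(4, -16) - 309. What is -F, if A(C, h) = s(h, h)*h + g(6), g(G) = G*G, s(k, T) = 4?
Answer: 337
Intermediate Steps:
g(G) = G²
A(C, h) = 36 + 4*h (A(C, h) = 4*h + 6² = 4*h + 36 = 36 + 4*h)
F = -337 (F = (36 + 4*(-16)) - 309 = (36 - 64) - 309 = -28 - 309 = -337)
-F = -1*(-337) = 337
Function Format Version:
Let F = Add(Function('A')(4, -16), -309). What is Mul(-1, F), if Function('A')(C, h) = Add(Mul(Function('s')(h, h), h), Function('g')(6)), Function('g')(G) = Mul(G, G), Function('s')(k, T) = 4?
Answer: 337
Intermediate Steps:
Function('g')(G) = Pow(G, 2)
Function('A')(C, h) = Add(36, Mul(4, h)) (Function('A')(C, h) = Add(Mul(4, h), Pow(6, 2)) = Add(Mul(4, h), 36) = Add(36, Mul(4, h)))
F = -337 (F = Add(Add(36, Mul(4, -16)), -309) = Add(Add(36, -64), -309) = Add(-28, -309) = -337)
Mul(-1, F) = Mul(-1, -337) = 337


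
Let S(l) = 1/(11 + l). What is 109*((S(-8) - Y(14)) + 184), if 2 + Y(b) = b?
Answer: 56353/3 ≈ 18784.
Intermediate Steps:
Y(b) = -2 + b
109*((S(-8) - Y(14)) + 184) = 109*((1/(11 - 8) - (-2 + 14)) + 184) = 109*((1/3 - 1*12) + 184) = 109*((1/3 - 12) + 184) = 109*(-35/3 + 184) = 109*(517/3) = 56353/3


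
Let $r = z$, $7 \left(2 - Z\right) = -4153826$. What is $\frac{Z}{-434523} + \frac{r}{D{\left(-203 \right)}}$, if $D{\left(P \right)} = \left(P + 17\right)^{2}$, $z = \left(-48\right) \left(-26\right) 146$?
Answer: $\frac{3801006656}{974345407} \approx 3.9011$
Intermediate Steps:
$Z = \frac{4153840}{7}$ ($Z = 2 - - \frac{4153826}{7} = 2 + \frac{4153826}{7} = \frac{4153840}{7} \approx 5.9341 \cdot 10^{5}$)
$z = 182208$ ($z = 1248 \cdot 146 = 182208$)
$D{\left(P \right)} = \left(17 + P\right)^{2}$
$r = 182208$
$\frac{Z}{-434523} + \frac{r}{D{\left(-203 \right)}} = \frac{4153840}{7 \left(-434523\right)} + \frac{182208}{\left(17 - 203\right)^{2}} = \frac{4153840}{7} \left(- \frac{1}{434523}\right) + \frac{182208}{\left(-186\right)^{2}} = - \frac{4153840}{3041661} + \frac{182208}{34596} = - \frac{4153840}{3041661} + 182208 \cdot \frac{1}{34596} = - \frac{4153840}{3041661} + \frac{15184}{2883} = \frac{3801006656}{974345407}$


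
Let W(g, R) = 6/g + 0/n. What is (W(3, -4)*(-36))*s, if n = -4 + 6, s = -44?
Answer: 3168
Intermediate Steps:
n = 2
W(g, R) = 6/g (W(g, R) = 6/g + 0/2 = 6/g + 0*(½) = 6/g + 0 = 6/g)
(W(3, -4)*(-36))*s = ((6/3)*(-36))*(-44) = ((6*(⅓))*(-36))*(-44) = (2*(-36))*(-44) = -72*(-44) = 3168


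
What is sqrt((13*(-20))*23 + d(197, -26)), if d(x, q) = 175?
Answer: 3*I*sqrt(645) ≈ 76.191*I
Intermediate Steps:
sqrt((13*(-20))*23 + d(197, -26)) = sqrt((13*(-20))*23 + 175) = sqrt(-260*23 + 175) = sqrt(-5980 + 175) = sqrt(-5805) = 3*I*sqrt(645)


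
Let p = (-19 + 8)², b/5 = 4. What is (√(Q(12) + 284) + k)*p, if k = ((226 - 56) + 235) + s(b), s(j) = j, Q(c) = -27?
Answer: 51425 + 121*√257 ≈ 53365.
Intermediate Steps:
b = 20 (b = 5*4 = 20)
p = 121 (p = (-11)² = 121)
k = 425 (k = ((226 - 56) + 235) + 20 = (170 + 235) + 20 = 405 + 20 = 425)
(√(Q(12) + 284) + k)*p = (√(-27 + 284) + 425)*121 = (√257 + 425)*121 = (425 + √257)*121 = 51425 + 121*√257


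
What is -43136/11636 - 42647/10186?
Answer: -21264177/2693734 ≈ -7.8939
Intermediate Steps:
-43136/11636 - 42647/10186 = -43136*1/11636 - 42647*1/10186 = -10784/2909 - 3877/926 = -21264177/2693734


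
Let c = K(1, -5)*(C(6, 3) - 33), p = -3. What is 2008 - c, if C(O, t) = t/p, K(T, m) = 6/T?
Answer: 2212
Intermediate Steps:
C(O, t) = -t/3 (C(O, t) = t/(-3) = t*(-⅓) = -t/3)
c = -204 (c = (6/1)*(-⅓*3 - 33) = (6*1)*(-1 - 33) = 6*(-34) = -204)
2008 - c = 2008 - 1*(-204) = 2008 + 204 = 2212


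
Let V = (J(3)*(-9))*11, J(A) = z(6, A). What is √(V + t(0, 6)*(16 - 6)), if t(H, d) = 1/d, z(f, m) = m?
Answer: I*√2658/3 ≈ 17.185*I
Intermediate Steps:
J(A) = A
V = -297 (V = (3*(-9))*11 = -27*11 = -297)
√(V + t(0, 6)*(16 - 6)) = √(-297 + (16 - 6)/6) = √(-297 + (⅙)*10) = √(-297 + 5/3) = √(-886/3) = I*√2658/3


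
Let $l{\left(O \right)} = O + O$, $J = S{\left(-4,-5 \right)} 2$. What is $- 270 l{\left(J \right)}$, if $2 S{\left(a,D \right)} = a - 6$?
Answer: $5400$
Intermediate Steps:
$S{\left(a,D \right)} = -3 + \frac{a}{2}$ ($S{\left(a,D \right)} = \frac{a - 6}{2} = \frac{-6 + a}{2} = -3 + \frac{a}{2}$)
$J = -10$ ($J = \left(-3 + \frac{1}{2} \left(-4\right)\right) 2 = \left(-3 - 2\right) 2 = \left(-5\right) 2 = -10$)
$l{\left(O \right)} = 2 O$
$- 270 l{\left(J \right)} = - 270 \cdot 2 \left(-10\right) = \left(-270\right) \left(-20\right) = 5400$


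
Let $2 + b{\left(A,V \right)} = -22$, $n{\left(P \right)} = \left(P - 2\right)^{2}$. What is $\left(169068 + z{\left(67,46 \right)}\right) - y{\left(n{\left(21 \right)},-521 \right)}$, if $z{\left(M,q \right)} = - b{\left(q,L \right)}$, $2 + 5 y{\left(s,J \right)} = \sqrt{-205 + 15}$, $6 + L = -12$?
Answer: $\frac{845462}{5} - \frac{i \sqrt{190}}{5} \approx 1.6909 \cdot 10^{5} - 2.7568 i$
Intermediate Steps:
$L = -18$ ($L = -6 - 12 = -18$)
$n{\left(P \right)} = \left(-2 + P\right)^{2}$
$b{\left(A,V \right)} = -24$ ($b{\left(A,V \right)} = -2 - 22 = -24$)
$y{\left(s,J \right)} = - \frac{2}{5} + \frac{i \sqrt{190}}{5}$ ($y{\left(s,J \right)} = - \frac{2}{5} + \frac{\sqrt{-205 + 15}}{5} = - \frac{2}{5} + \frac{\sqrt{-190}}{5} = - \frac{2}{5} + \frac{i \sqrt{190}}{5}$)
$z{\left(M,q \right)} = 24$ ($z{\left(M,q \right)} = \left(-1\right) \left(-24\right) = 24$)
$\left(169068 + z{\left(67,46 \right)}\right) - y{\left(n{\left(21 \right)},-521 \right)} = \left(169068 + 24\right) - \left(- \frac{2}{5} + \frac{i \sqrt{190}}{5}\right) = 169092 + \left(\frac{2}{5} - \frac{i \sqrt{190}}{5}\right) = \frac{845462}{5} - \frac{i \sqrt{190}}{5}$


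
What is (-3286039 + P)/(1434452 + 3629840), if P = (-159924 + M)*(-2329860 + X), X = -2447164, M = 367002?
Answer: -989219861911/5064292 ≈ -1.9533e+5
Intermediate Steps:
P = -989216575872 (P = (-159924 + 367002)*(-2329860 - 2447164) = 207078*(-4777024) = -989216575872)
(-3286039 + P)/(1434452 + 3629840) = (-3286039 - 989216575872)/(1434452 + 3629840) = -989219861911/5064292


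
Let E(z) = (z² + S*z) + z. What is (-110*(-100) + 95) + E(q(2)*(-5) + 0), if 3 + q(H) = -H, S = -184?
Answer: 7145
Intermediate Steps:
q(H) = -3 - H
E(z) = z² - 183*z (E(z) = (z² - 184*z) + z = z² - 183*z)
(-110*(-100) + 95) + E(q(2)*(-5) + 0) = (-110*(-100) + 95) + ((-3 - 1*2)*(-5) + 0)*(-183 + ((-3 - 1*2)*(-5) + 0)) = (11000 + 95) + ((-3 - 2)*(-5) + 0)*(-183 + ((-3 - 2)*(-5) + 0)) = 11095 + (-5*(-5) + 0)*(-183 + (-5*(-5) + 0)) = 11095 + (25 + 0)*(-183 + (25 + 0)) = 11095 + 25*(-183 + 25) = 11095 + 25*(-158) = 11095 - 3950 = 7145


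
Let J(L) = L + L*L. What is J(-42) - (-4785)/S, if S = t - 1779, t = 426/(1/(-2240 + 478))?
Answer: 431870839/250797 ≈ 1722.0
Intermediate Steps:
J(L) = L + L**2
t = -750612 (t = 426/(1/(-1762)) = 426/(-1/1762) = 426*(-1762) = -750612)
S = -752391 (S = -750612 - 1779 = -752391)
J(-42) - (-4785)/S = -42*(1 - 42) - (-4785)/(-752391) = -42*(-41) - (-4785)*(-1)/752391 = 1722 - 1*1595/250797 = 1722 - 1595/250797 = 431870839/250797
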